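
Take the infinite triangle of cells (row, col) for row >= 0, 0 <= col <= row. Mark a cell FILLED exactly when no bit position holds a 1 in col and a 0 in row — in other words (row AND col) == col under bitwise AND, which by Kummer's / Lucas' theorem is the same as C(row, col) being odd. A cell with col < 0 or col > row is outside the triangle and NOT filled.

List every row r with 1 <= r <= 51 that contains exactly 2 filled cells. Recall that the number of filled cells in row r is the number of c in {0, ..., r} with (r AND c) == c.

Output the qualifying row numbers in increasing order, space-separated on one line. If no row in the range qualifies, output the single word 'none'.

Row r has 2^popcount(r) filled cells, so we need popcount(r) = log2(2) = 1.
Scan r = 1..51 and keep those with exactly 1 one-bits:
r=1=1 popcount=1 -> KEEP
r=2=10 popcount=1 -> KEEP
r=3=11 popcount=2 -> skip
r=4=100 popcount=1 -> KEEP
r=5=101 popcount=2 -> skip
r=6=110 popcount=2 -> skip
r=7=111 popcount=3 -> skip
r=8=1000 popcount=1 -> KEEP
r=9=1001 popcount=2 -> skip
r=10=1010 popcount=2 -> skip
r=11=1011 popcount=3 -> skip
r=12=1100 popcount=2 -> skip
r=13=1101 popcount=3 -> skip
r=14=1110 popcount=3 -> skip
r=15=1111 popcount=4 -> skip
r=16=10000 popcount=1 -> KEEP
r=17=10001 popcount=2 -> skip
r=18=10010 popcount=2 -> skip
r=19=10011 popcount=3 -> skip
r=20=10100 popcount=2 -> skip
r=21=10101 popcount=3 -> skip
r=22=10110 popcount=3 -> skip
r=23=10111 popcount=4 -> skip
r=24=11000 popcount=2 -> skip
r=25=11001 popcount=3 -> skip
r=26=11010 popcount=3 -> skip
r=27=11011 popcount=4 -> skip
r=28=11100 popcount=3 -> skip
r=29=11101 popcount=4 -> skip
r=30=11110 popcount=4 -> skip
r=31=11111 popcount=5 -> skip
r=32=100000 popcount=1 -> KEEP
r=33=100001 popcount=2 -> skip
r=34=100010 popcount=2 -> skip
r=35=100011 popcount=3 -> skip
r=36=100100 popcount=2 -> skip
r=37=100101 popcount=3 -> skip
r=38=100110 popcount=3 -> skip
r=39=100111 popcount=4 -> skip
r=40=101000 popcount=2 -> skip
r=41=101001 popcount=3 -> skip
r=42=101010 popcount=3 -> skip
r=43=101011 popcount=4 -> skip
r=44=101100 popcount=3 -> skip
r=45=101101 popcount=4 -> skip
r=46=101110 popcount=4 -> skip
r=47=101111 popcount=5 -> skip
r=48=110000 popcount=2 -> skip
r=49=110001 popcount=3 -> skip
r=50=110010 popcount=3 -> skip
r=51=110011 popcount=4 -> skip
Kept rows: 1 2 4 8 16 32

Answer: 1 2 4 8 16 32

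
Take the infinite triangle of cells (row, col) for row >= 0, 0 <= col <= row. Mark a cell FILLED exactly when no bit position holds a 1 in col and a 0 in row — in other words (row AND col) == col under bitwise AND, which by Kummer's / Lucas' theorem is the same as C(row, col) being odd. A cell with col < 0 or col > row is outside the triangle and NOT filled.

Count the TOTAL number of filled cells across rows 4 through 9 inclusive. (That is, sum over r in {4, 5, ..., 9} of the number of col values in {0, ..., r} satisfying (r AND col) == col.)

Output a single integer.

Answer: 24

Derivation:
r4=100 pc1: +2 =2
r5=101 pc2: +4 =6
r6=110 pc2: +4 =10
r7=111 pc3: +8 =18
r8=1000 pc1: +2 =20
r9=1001 pc2: +4 =24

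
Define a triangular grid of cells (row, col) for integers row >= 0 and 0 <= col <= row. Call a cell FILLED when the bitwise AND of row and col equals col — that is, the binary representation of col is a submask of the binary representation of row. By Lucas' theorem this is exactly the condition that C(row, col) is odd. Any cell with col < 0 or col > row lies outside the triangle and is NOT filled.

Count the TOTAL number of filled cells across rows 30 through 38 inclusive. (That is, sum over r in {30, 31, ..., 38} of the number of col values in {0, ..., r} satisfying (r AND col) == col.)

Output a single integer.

r30=11110 pc4: +16 =16
r31=11111 pc5: +32 =48
r32=100000 pc1: +2 =50
r33=100001 pc2: +4 =54
r34=100010 pc2: +4 =58
r35=100011 pc3: +8 =66
r36=100100 pc2: +4 =70
r37=100101 pc3: +8 =78
r38=100110 pc3: +8 =86

Answer: 86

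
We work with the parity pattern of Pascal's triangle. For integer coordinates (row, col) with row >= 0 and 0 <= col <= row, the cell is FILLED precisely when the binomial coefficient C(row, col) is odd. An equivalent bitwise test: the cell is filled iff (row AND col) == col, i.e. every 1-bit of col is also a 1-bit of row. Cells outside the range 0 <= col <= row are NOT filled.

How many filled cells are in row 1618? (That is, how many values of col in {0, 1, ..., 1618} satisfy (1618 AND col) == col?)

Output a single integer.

1618 in binary = 11001010010
popcount(1618) = number of 1-bits in 11001010010 = 5
A col c satisfies (1618 AND c) == c iff every set bit of c is also set in 1618; each of the 5 set bits of 1618 can independently be on or off in c.
count = 2^5 = 32

Answer: 32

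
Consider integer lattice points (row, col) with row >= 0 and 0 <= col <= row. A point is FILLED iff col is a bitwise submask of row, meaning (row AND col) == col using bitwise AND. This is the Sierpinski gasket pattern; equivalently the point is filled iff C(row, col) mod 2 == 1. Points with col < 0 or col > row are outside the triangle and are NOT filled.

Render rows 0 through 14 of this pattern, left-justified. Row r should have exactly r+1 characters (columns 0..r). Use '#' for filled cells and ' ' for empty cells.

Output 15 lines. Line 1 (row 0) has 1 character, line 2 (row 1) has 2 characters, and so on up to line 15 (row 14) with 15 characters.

Answer: #
##
# #
####
#   #
##  ##
# # # #
########
#       #
##      ##
# #     # #
####    ####
#   #   #   #
##  ##  ##  ##
# # # # # # # #

Derivation:
r0=0: #
r1=1: ##
r2=10: # #
r3=11: ####
r4=100: #   #
r5=101: ##  ##
r6=110: # # # #
r7=111: ########
r8=1000: #       #
r9=1001: ##      ##
r10=1010: # #     # #
r11=1011: ####    ####
r12=1100: #   #   #   #
r13=1101: ##  ##  ##  ##
r14=1110: # # # # # # # #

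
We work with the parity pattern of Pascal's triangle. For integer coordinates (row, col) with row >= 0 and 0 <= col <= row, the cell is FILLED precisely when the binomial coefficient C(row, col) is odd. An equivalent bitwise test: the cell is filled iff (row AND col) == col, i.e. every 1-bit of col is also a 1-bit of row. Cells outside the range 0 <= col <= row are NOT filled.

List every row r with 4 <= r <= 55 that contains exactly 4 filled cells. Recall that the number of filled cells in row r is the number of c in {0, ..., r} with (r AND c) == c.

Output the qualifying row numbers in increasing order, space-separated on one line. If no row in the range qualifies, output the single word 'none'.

Answer: 5 6 9 10 12 17 18 20 24 33 34 36 40 48

Derivation:
Row r has 2^popcount(r) filled cells, so we need popcount(r) = log2(4) = 2.
Scan r = 4..55 and keep those with exactly 2 one-bits:
r=4=100 popcount=1 -> skip
r=5=101 popcount=2 -> KEEP
r=6=110 popcount=2 -> KEEP
r=7=111 popcount=3 -> skip
r=8=1000 popcount=1 -> skip
r=9=1001 popcount=2 -> KEEP
r=10=1010 popcount=2 -> KEEP
r=11=1011 popcount=3 -> skip
r=12=1100 popcount=2 -> KEEP
r=13=1101 popcount=3 -> skip
r=14=1110 popcount=3 -> skip
r=15=1111 popcount=4 -> skip
r=16=10000 popcount=1 -> skip
r=17=10001 popcount=2 -> KEEP
r=18=10010 popcount=2 -> KEEP
r=19=10011 popcount=3 -> skip
r=20=10100 popcount=2 -> KEEP
r=21=10101 popcount=3 -> skip
r=22=10110 popcount=3 -> skip
r=23=10111 popcount=4 -> skip
r=24=11000 popcount=2 -> KEEP
r=25=11001 popcount=3 -> skip
r=26=11010 popcount=3 -> skip
r=27=11011 popcount=4 -> skip
r=28=11100 popcount=3 -> skip
r=29=11101 popcount=4 -> skip
r=30=11110 popcount=4 -> skip
r=31=11111 popcount=5 -> skip
r=32=100000 popcount=1 -> skip
r=33=100001 popcount=2 -> KEEP
r=34=100010 popcount=2 -> KEEP
r=35=100011 popcount=3 -> skip
r=36=100100 popcount=2 -> KEEP
r=37=100101 popcount=3 -> skip
r=38=100110 popcount=3 -> skip
r=39=100111 popcount=4 -> skip
r=40=101000 popcount=2 -> KEEP
r=41=101001 popcount=3 -> skip
r=42=101010 popcount=3 -> skip
r=43=101011 popcount=4 -> skip
r=44=101100 popcount=3 -> skip
r=45=101101 popcount=4 -> skip
r=46=101110 popcount=4 -> skip
r=47=101111 popcount=5 -> skip
r=48=110000 popcount=2 -> KEEP
r=49=110001 popcount=3 -> skip
r=50=110010 popcount=3 -> skip
r=51=110011 popcount=4 -> skip
r=52=110100 popcount=3 -> skip
r=53=110101 popcount=4 -> skip
r=54=110110 popcount=4 -> skip
r=55=110111 popcount=5 -> skip
Kept rows: 5 6 9 10 12 17 18 20 24 33 34 36 40 48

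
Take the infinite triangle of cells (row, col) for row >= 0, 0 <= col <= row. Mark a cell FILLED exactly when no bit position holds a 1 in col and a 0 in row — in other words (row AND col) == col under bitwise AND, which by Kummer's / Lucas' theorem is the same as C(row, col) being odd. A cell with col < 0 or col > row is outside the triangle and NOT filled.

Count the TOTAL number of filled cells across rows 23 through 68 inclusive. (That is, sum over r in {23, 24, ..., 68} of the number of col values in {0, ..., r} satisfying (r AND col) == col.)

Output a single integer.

Answer: 632

Derivation:
r23=10111 pc4: +16 =16
r24=11000 pc2: +4 =20
r25=11001 pc3: +8 =28
r26=11010 pc3: +8 =36
r27=11011 pc4: +16 =52
r28=11100 pc3: +8 =60
r29=11101 pc4: +16 =76
r30=11110 pc4: +16 =92
r31=11111 pc5: +32 =124
r32=100000 pc1: +2 =126
r33=100001 pc2: +4 =130
r34=100010 pc2: +4 =134
r35=100011 pc3: +8 =142
r36=100100 pc2: +4 =146
r37=100101 pc3: +8 =154
r38=100110 pc3: +8 =162
r39=100111 pc4: +16 =178
r40=101000 pc2: +4 =182
r41=101001 pc3: +8 =190
r42=101010 pc3: +8 =198
r43=101011 pc4: +16 =214
r44=101100 pc3: +8 =222
r45=101101 pc4: +16 =238
r46=101110 pc4: +16 =254
r47=101111 pc5: +32 =286
r48=110000 pc2: +4 =290
r49=110001 pc3: +8 =298
r50=110010 pc3: +8 =306
r51=110011 pc4: +16 =322
r52=110100 pc3: +8 =330
r53=110101 pc4: +16 =346
r54=110110 pc4: +16 =362
r55=110111 pc5: +32 =394
r56=111000 pc3: +8 =402
r57=111001 pc4: +16 =418
r58=111010 pc4: +16 =434
r59=111011 pc5: +32 =466
r60=111100 pc4: +16 =482
r61=111101 pc5: +32 =514
r62=111110 pc5: +32 =546
r63=111111 pc6: +64 =610
r64=1000000 pc1: +2 =612
r65=1000001 pc2: +4 =616
r66=1000010 pc2: +4 =620
r67=1000011 pc3: +8 =628
r68=1000100 pc2: +4 =632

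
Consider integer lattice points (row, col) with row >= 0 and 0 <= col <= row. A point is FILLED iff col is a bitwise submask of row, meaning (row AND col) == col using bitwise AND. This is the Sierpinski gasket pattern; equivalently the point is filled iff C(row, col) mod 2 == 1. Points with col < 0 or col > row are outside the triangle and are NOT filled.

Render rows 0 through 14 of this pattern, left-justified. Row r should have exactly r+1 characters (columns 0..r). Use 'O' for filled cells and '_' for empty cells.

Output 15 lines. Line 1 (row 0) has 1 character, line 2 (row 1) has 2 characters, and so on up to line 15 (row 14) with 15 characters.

r0=0: O
r1=1: OO
r2=10: O_O
r3=11: OOOO
r4=100: O___O
r5=101: OO__OO
r6=110: O_O_O_O
r7=111: OOOOOOOO
r8=1000: O_______O
r9=1001: OO______OO
r10=1010: O_O_____O_O
r11=1011: OOOO____OOOO
r12=1100: O___O___O___O
r13=1101: OO__OO__OO__OO
r14=1110: O_O_O_O_O_O_O_O

Answer: O
OO
O_O
OOOO
O___O
OO__OO
O_O_O_O
OOOOOOOO
O_______O
OO______OO
O_O_____O_O
OOOO____OOOO
O___O___O___O
OO__OO__OO__OO
O_O_O_O_O_O_O_O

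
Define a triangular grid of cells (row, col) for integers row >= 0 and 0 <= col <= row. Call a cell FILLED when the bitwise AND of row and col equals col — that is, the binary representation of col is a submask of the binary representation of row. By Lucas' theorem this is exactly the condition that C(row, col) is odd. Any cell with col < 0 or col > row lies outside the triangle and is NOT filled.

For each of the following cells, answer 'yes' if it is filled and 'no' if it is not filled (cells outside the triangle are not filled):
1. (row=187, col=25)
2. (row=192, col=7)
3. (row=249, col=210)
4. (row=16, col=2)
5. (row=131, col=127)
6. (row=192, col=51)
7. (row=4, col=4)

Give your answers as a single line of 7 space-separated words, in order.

(187,25): row=0b10111011, col=0b11001, row AND col = 0b11001 = 25; 25 == 25 -> filled
(192,7): row=0b11000000, col=0b111, row AND col = 0b0 = 0; 0 != 7 -> empty
(249,210): row=0b11111001, col=0b11010010, row AND col = 0b11010000 = 208; 208 != 210 -> empty
(16,2): row=0b10000, col=0b10, row AND col = 0b0 = 0; 0 != 2 -> empty
(131,127): row=0b10000011, col=0b1111111, row AND col = 0b11 = 3; 3 != 127 -> empty
(192,51): row=0b11000000, col=0b110011, row AND col = 0b0 = 0; 0 != 51 -> empty
(4,4): row=0b100, col=0b100, row AND col = 0b100 = 4; 4 == 4 -> filled

Answer: yes no no no no no yes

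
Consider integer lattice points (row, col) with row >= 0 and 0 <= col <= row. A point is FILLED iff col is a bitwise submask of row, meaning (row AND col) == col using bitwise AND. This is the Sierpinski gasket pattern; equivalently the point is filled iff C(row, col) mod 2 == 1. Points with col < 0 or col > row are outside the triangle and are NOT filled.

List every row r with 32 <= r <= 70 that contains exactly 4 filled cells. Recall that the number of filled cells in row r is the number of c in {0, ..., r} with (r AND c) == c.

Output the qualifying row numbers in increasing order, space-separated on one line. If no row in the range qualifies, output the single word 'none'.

Answer: 33 34 36 40 48 65 66 68

Derivation:
Row r has 2^popcount(r) filled cells, so we need popcount(r) = log2(4) = 2.
Scan r = 32..70 and keep those with exactly 2 one-bits:
r=32=100000 popcount=1 -> skip
r=33=100001 popcount=2 -> KEEP
r=34=100010 popcount=2 -> KEEP
r=35=100011 popcount=3 -> skip
r=36=100100 popcount=2 -> KEEP
r=37=100101 popcount=3 -> skip
r=38=100110 popcount=3 -> skip
r=39=100111 popcount=4 -> skip
r=40=101000 popcount=2 -> KEEP
r=41=101001 popcount=3 -> skip
r=42=101010 popcount=3 -> skip
r=43=101011 popcount=4 -> skip
r=44=101100 popcount=3 -> skip
r=45=101101 popcount=4 -> skip
r=46=101110 popcount=4 -> skip
r=47=101111 popcount=5 -> skip
r=48=110000 popcount=2 -> KEEP
r=49=110001 popcount=3 -> skip
r=50=110010 popcount=3 -> skip
r=51=110011 popcount=4 -> skip
r=52=110100 popcount=3 -> skip
r=53=110101 popcount=4 -> skip
r=54=110110 popcount=4 -> skip
r=55=110111 popcount=5 -> skip
r=56=111000 popcount=3 -> skip
r=57=111001 popcount=4 -> skip
r=58=111010 popcount=4 -> skip
r=59=111011 popcount=5 -> skip
r=60=111100 popcount=4 -> skip
r=61=111101 popcount=5 -> skip
r=62=111110 popcount=5 -> skip
r=63=111111 popcount=6 -> skip
r=64=1000000 popcount=1 -> skip
r=65=1000001 popcount=2 -> KEEP
r=66=1000010 popcount=2 -> KEEP
r=67=1000011 popcount=3 -> skip
r=68=1000100 popcount=2 -> KEEP
r=69=1000101 popcount=3 -> skip
r=70=1000110 popcount=3 -> skip
Kept rows: 33 34 36 40 48 65 66 68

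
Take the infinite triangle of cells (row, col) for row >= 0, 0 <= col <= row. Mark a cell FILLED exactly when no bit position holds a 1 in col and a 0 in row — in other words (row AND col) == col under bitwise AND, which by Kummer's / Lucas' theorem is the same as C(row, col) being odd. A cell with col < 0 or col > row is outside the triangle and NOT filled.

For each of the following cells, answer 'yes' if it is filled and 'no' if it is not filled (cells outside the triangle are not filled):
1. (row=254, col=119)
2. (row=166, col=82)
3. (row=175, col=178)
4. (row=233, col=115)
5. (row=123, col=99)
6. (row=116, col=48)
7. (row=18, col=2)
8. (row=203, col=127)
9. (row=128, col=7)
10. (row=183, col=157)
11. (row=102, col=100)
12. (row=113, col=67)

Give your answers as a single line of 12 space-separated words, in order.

(254,119): row=0b11111110, col=0b1110111, row AND col = 0b1110110 = 118; 118 != 119 -> empty
(166,82): row=0b10100110, col=0b1010010, row AND col = 0b10 = 2; 2 != 82 -> empty
(175,178): col outside [0, 175] -> not filled
(233,115): row=0b11101001, col=0b1110011, row AND col = 0b1100001 = 97; 97 != 115 -> empty
(123,99): row=0b1111011, col=0b1100011, row AND col = 0b1100011 = 99; 99 == 99 -> filled
(116,48): row=0b1110100, col=0b110000, row AND col = 0b110000 = 48; 48 == 48 -> filled
(18,2): row=0b10010, col=0b10, row AND col = 0b10 = 2; 2 == 2 -> filled
(203,127): row=0b11001011, col=0b1111111, row AND col = 0b1001011 = 75; 75 != 127 -> empty
(128,7): row=0b10000000, col=0b111, row AND col = 0b0 = 0; 0 != 7 -> empty
(183,157): row=0b10110111, col=0b10011101, row AND col = 0b10010101 = 149; 149 != 157 -> empty
(102,100): row=0b1100110, col=0b1100100, row AND col = 0b1100100 = 100; 100 == 100 -> filled
(113,67): row=0b1110001, col=0b1000011, row AND col = 0b1000001 = 65; 65 != 67 -> empty

Answer: no no no no yes yes yes no no no yes no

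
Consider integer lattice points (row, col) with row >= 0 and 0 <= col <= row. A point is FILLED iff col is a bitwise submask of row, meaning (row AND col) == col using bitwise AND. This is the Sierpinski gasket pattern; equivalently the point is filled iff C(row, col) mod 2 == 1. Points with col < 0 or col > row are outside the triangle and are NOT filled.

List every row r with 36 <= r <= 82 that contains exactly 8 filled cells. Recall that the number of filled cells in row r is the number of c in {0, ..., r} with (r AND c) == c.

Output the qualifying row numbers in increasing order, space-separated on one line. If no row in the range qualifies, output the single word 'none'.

Answer: 37 38 41 42 44 49 50 52 56 67 69 70 73 74 76 81 82

Derivation:
Row r has 2^popcount(r) filled cells, so we need popcount(r) = log2(8) = 3.
Scan r = 36..82 and keep those with exactly 3 one-bits:
r=36=100100 popcount=2 -> skip
r=37=100101 popcount=3 -> KEEP
r=38=100110 popcount=3 -> KEEP
r=39=100111 popcount=4 -> skip
r=40=101000 popcount=2 -> skip
r=41=101001 popcount=3 -> KEEP
r=42=101010 popcount=3 -> KEEP
r=43=101011 popcount=4 -> skip
r=44=101100 popcount=3 -> KEEP
r=45=101101 popcount=4 -> skip
r=46=101110 popcount=4 -> skip
r=47=101111 popcount=5 -> skip
r=48=110000 popcount=2 -> skip
r=49=110001 popcount=3 -> KEEP
r=50=110010 popcount=3 -> KEEP
r=51=110011 popcount=4 -> skip
r=52=110100 popcount=3 -> KEEP
r=53=110101 popcount=4 -> skip
r=54=110110 popcount=4 -> skip
r=55=110111 popcount=5 -> skip
r=56=111000 popcount=3 -> KEEP
r=57=111001 popcount=4 -> skip
r=58=111010 popcount=4 -> skip
r=59=111011 popcount=5 -> skip
r=60=111100 popcount=4 -> skip
r=61=111101 popcount=5 -> skip
r=62=111110 popcount=5 -> skip
r=63=111111 popcount=6 -> skip
r=64=1000000 popcount=1 -> skip
r=65=1000001 popcount=2 -> skip
r=66=1000010 popcount=2 -> skip
r=67=1000011 popcount=3 -> KEEP
r=68=1000100 popcount=2 -> skip
r=69=1000101 popcount=3 -> KEEP
r=70=1000110 popcount=3 -> KEEP
r=71=1000111 popcount=4 -> skip
r=72=1001000 popcount=2 -> skip
r=73=1001001 popcount=3 -> KEEP
r=74=1001010 popcount=3 -> KEEP
r=75=1001011 popcount=4 -> skip
r=76=1001100 popcount=3 -> KEEP
r=77=1001101 popcount=4 -> skip
r=78=1001110 popcount=4 -> skip
r=79=1001111 popcount=5 -> skip
r=80=1010000 popcount=2 -> skip
r=81=1010001 popcount=3 -> KEEP
r=82=1010010 popcount=3 -> KEEP
Kept rows: 37 38 41 42 44 49 50 52 56 67 69 70 73 74 76 81 82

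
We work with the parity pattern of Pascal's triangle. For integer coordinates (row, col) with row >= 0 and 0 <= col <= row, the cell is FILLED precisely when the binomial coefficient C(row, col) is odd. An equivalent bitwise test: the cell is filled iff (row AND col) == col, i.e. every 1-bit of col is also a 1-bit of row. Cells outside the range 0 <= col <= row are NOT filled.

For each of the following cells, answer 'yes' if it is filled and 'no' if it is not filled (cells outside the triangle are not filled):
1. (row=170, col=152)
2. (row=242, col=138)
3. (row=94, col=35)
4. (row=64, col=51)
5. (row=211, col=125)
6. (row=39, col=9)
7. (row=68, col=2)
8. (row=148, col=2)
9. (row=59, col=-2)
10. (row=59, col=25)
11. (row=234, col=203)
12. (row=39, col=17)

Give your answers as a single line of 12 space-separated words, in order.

Answer: no no no no no no no no no yes no no

Derivation:
(170,152): row=0b10101010, col=0b10011000, row AND col = 0b10001000 = 136; 136 != 152 -> empty
(242,138): row=0b11110010, col=0b10001010, row AND col = 0b10000010 = 130; 130 != 138 -> empty
(94,35): row=0b1011110, col=0b100011, row AND col = 0b10 = 2; 2 != 35 -> empty
(64,51): row=0b1000000, col=0b110011, row AND col = 0b0 = 0; 0 != 51 -> empty
(211,125): row=0b11010011, col=0b1111101, row AND col = 0b1010001 = 81; 81 != 125 -> empty
(39,9): row=0b100111, col=0b1001, row AND col = 0b1 = 1; 1 != 9 -> empty
(68,2): row=0b1000100, col=0b10, row AND col = 0b0 = 0; 0 != 2 -> empty
(148,2): row=0b10010100, col=0b10, row AND col = 0b0 = 0; 0 != 2 -> empty
(59,-2): col outside [0, 59] -> not filled
(59,25): row=0b111011, col=0b11001, row AND col = 0b11001 = 25; 25 == 25 -> filled
(234,203): row=0b11101010, col=0b11001011, row AND col = 0b11001010 = 202; 202 != 203 -> empty
(39,17): row=0b100111, col=0b10001, row AND col = 0b1 = 1; 1 != 17 -> empty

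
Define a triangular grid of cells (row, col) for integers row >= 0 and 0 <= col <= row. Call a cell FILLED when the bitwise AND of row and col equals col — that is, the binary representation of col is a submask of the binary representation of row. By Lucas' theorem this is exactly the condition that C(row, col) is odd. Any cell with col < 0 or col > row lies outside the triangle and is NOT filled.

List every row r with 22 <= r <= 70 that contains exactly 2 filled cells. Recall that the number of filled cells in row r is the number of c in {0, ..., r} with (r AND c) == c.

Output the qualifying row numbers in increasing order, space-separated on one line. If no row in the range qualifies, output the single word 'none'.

Row r has 2^popcount(r) filled cells, so we need popcount(r) = log2(2) = 1.
Scan r = 22..70 and keep those with exactly 1 one-bits:
r=22=10110 popcount=3 -> skip
r=23=10111 popcount=4 -> skip
r=24=11000 popcount=2 -> skip
r=25=11001 popcount=3 -> skip
r=26=11010 popcount=3 -> skip
r=27=11011 popcount=4 -> skip
r=28=11100 popcount=3 -> skip
r=29=11101 popcount=4 -> skip
r=30=11110 popcount=4 -> skip
r=31=11111 popcount=5 -> skip
r=32=100000 popcount=1 -> KEEP
r=33=100001 popcount=2 -> skip
r=34=100010 popcount=2 -> skip
r=35=100011 popcount=3 -> skip
r=36=100100 popcount=2 -> skip
r=37=100101 popcount=3 -> skip
r=38=100110 popcount=3 -> skip
r=39=100111 popcount=4 -> skip
r=40=101000 popcount=2 -> skip
r=41=101001 popcount=3 -> skip
r=42=101010 popcount=3 -> skip
r=43=101011 popcount=4 -> skip
r=44=101100 popcount=3 -> skip
r=45=101101 popcount=4 -> skip
r=46=101110 popcount=4 -> skip
r=47=101111 popcount=5 -> skip
r=48=110000 popcount=2 -> skip
r=49=110001 popcount=3 -> skip
r=50=110010 popcount=3 -> skip
r=51=110011 popcount=4 -> skip
r=52=110100 popcount=3 -> skip
r=53=110101 popcount=4 -> skip
r=54=110110 popcount=4 -> skip
r=55=110111 popcount=5 -> skip
r=56=111000 popcount=3 -> skip
r=57=111001 popcount=4 -> skip
r=58=111010 popcount=4 -> skip
r=59=111011 popcount=5 -> skip
r=60=111100 popcount=4 -> skip
r=61=111101 popcount=5 -> skip
r=62=111110 popcount=5 -> skip
r=63=111111 popcount=6 -> skip
r=64=1000000 popcount=1 -> KEEP
r=65=1000001 popcount=2 -> skip
r=66=1000010 popcount=2 -> skip
r=67=1000011 popcount=3 -> skip
r=68=1000100 popcount=2 -> skip
r=69=1000101 popcount=3 -> skip
r=70=1000110 popcount=3 -> skip
Kept rows: 32 64

Answer: 32 64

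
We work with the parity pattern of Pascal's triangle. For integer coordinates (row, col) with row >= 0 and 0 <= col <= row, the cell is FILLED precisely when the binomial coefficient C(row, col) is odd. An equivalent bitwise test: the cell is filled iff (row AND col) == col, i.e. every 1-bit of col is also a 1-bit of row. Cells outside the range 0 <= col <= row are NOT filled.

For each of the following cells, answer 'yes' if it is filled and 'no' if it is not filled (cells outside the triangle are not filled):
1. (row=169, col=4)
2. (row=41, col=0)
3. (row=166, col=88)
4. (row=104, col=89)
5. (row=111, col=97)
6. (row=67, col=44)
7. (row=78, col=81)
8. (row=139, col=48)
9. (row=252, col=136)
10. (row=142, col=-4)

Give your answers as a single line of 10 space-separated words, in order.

(169,4): row=0b10101001, col=0b100, row AND col = 0b0 = 0; 0 != 4 -> empty
(41,0): row=0b101001, col=0b0, row AND col = 0b0 = 0; 0 == 0 -> filled
(166,88): row=0b10100110, col=0b1011000, row AND col = 0b0 = 0; 0 != 88 -> empty
(104,89): row=0b1101000, col=0b1011001, row AND col = 0b1001000 = 72; 72 != 89 -> empty
(111,97): row=0b1101111, col=0b1100001, row AND col = 0b1100001 = 97; 97 == 97 -> filled
(67,44): row=0b1000011, col=0b101100, row AND col = 0b0 = 0; 0 != 44 -> empty
(78,81): col outside [0, 78] -> not filled
(139,48): row=0b10001011, col=0b110000, row AND col = 0b0 = 0; 0 != 48 -> empty
(252,136): row=0b11111100, col=0b10001000, row AND col = 0b10001000 = 136; 136 == 136 -> filled
(142,-4): col outside [0, 142] -> not filled

Answer: no yes no no yes no no no yes no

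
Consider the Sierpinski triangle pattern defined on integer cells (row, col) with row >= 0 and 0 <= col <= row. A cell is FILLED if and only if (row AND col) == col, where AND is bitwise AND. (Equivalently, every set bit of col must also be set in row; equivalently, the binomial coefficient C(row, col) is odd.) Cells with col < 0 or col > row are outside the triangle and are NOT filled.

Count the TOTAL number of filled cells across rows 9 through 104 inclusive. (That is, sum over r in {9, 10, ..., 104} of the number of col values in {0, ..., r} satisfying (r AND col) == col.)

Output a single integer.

r9=1001 pc2: +4 =4
r10=1010 pc2: +4 =8
r11=1011 pc3: +8 =16
r12=1100 pc2: +4 =20
r13=1101 pc3: +8 =28
r14=1110 pc3: +8 =36
r15=1111 pc4: +16 =52
r16=10000 pc1: +2 =54
r17=10001 pc2: +4 =58
r18=10010 pc2: +4 =62
r19=10011 pc3: +8 =70
r20=10100 pc2: +4 =74
r21=10101 pc3: +8 =82
r22=10110 pc3: +8 =90
r23=10111 pc4: +16 =106
r24=11000 pc2: +4 =110
r25=11001 pc3: +8 =118
r26=11010 pc3: +8 =126
r27=11011 pc4: +16 =142
r28=11100 pc3: +8 =150
r29=11101 pc4: +16 =166
r30=11110 pc4: +16 =182
r31=11111 pc5: +32 =214
r32=100000 pc1: +2 =216
r33=100001 pc2: +4 =220
r34=100010 pc2: +4 =224
r35=100011 pc3: +8 =232
r36=100100 pc2: +4 =236
r37=100101 pc3: +8 =244
r38=100110 pc3: +8 =252
r39=100111 pc4: +16 =268
r40=101000 pc2: +4 =272
r41=101001 pc3: +8 =280
r42=101010 pc3: +8 =288
r43=101011 pc4: +16 =304
r44=101100 pc3: +8 =312
r45=101101 pc4: +16 =328
r46=101110 pc4: +16 =344
r47=101111 pc5: +32 =376
r48=110000 pc2: +4 =380
r49=110001 pc3: +8 =388
r50=110010 pc3: +8 =396
r51=110011 pc4: +16 =412
r52=110100 pc3: +8 =420
r53=110101 pc4: +16 =436
r54=110110 pc4: +16 =452
r55=110111 pc5: +32 =484
r56=111000 pc3: +8 =492
r57=111001 pc4: +16 =508
r58=111010 pc4: +16 =524
r59=111011 pc5: +32 =556
r60=111100 pc4: +16 =572
r61=111101 pc5: +32 =604
r62=111110 pc5: +32 =636
r63=111111 pc6: +64 =700
r64=1000000 pc1: +2 =702
r65=1000001 pc2: +4 =706
r66=1000010 pc2: +4 =710
r67=1000011 pc3: +8 =718
r68=1000100 pc2: +4 =722
r69=1000101 pc3: +8 =730
r70=1000110 pc3: +8 =738
r71=1000111 pc4: +16 =754
r72=1001000 pc2: +4 =758
r73=1001001 pc3: +8 =766
r74=1001010 pc3: +8 =774
r75=1001011 pc4: +16 =790
r76=1001100 pc3: +8 =798
r77=1001101 pc4: +16 =814
r78=1001110 pc4: +16 =830
r79=1001111 pc5: +32 =862
r80=1010000 pc2: +4 =866
r81=1010001 pc3: +8 =874
r82=1010010 pc3: +8 =882
r83=1010011 pc4: +16 =898
r84=1010100 pc3: +8 =906
r85=1010101 pc4: +16 =922
r86=1010110 pc4: +16 =938
r87=1010111 pc5: +32 =970
r88=1011000 pc3: +8 =978
r89=1011001 pc4: +16 =994
r90=1011010 pc4: +16 =1010
r91=1011011 pc5: +32 =1042
r92=1011100 pc4: +16 =1058
r93=1011101 pc5: +32 =1090
r94=1011110 pc5: +32 =1122
r95=1011111 pc6: +64 =1186
r96=1100000 pc2: +4 =1190
r97=1100001 pc3: +8 =1198
r98=1100010 pc3: +8 =1206
r99=1100011 pc4: +16 =1222
r100=1100100 pc3: +8 =1230
r101=1100101 pc4: +16 =1246
r102=1100110 pc4: +16 =1262
r103=1100111 pc5: +32 =1294
r104=1101000 pc3: +8 =1302

Answer: 1302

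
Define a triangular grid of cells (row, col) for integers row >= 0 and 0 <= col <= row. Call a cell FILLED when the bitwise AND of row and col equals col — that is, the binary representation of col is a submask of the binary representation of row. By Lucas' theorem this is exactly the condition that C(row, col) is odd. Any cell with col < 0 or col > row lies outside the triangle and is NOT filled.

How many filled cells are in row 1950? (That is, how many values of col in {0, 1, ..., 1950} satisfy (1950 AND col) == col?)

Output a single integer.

Answer: 256

Derivation:
1950 in binary = 11110011110
popcount(1950) = number of 1-bits in 11110011110 = 8
A col c satisfies (1950 AND c) == c iff every set bit of c is also set in 1950; each of the 8 set bits of 1950 can independently be on or off in c.
count = 2^8 = 256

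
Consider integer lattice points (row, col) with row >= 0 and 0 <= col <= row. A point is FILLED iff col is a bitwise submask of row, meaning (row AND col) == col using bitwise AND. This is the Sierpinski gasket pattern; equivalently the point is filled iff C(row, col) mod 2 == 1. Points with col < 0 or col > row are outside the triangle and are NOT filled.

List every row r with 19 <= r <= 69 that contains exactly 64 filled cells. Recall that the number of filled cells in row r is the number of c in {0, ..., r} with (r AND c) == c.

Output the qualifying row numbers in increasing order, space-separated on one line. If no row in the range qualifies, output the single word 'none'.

Row r has 2^popcount(r) filled cells, so we need popcount(r) = log2(64) = 6.
Scan r = 19..69 and keep those with exactly 6 one-bits:
r=19=10011 popcount=3 -> skip
r=20=10100 popcount=2 -> skip
r=21=10101 popcount=3 -> skip
r=22=10110 popcount=3 -> skip
r=23=10111 popcount=4 -> skip
r=24=11000 popcount=2 -> skip
r=25=11001 popcount=3 -> skip
r=26=11010 popcount=3 -> skip
r=27=11011 popcount=4 -> skip
r=28=11100 popcount=3 -> skip
r=29=11101 popcount=4 -> skip
r=30=11110 popcount=4 -> skip
r=31=11111 popcount=5 -> skip
r=32=100000 popcount=1 -> skip
r=33=100001 popcount=2 -> skip
r=34=100010 popcount=2 -> skip
r=35=100011 popcount=3 -> skip
r=36=100100 popcount=2 -> skip
r=37=100101 popcount=3 -> skip
r=38=100110 popcount=3 -> skip
r=39=100111 popcount=4 -> skip
r=40=101000 popcount=2 -> skip
r=41=101001 popcount=3 -> skip
r=42=101010 popcount=3 -> skip
r=43=101011 popcount=4 -> skip
r=44=101100 popcount=3 -> skip
r=45=101101 popcount=4 -> skip
r=46=101110 popcount=4 -> skip
r=47=101111 popcount=5 -> skip
r=48=110000 popcount=2 -> skip
r=49=110001 popcount=3 -> skip
r=50=110010 popcount=3 -> skip
r=51=110011 popcount=4 -> skip
r=52=110100 popcount=3 -> skip
r=53=110101 popcount=4 -> skip
r=54=110110 popcount=4 -> skip
r=55=110111 popcount=5 -> skip
r=56=111000 popcount=3 -> skip
r=57=111001 popcount=4 -> skip
r=58=111010 popcount=4 -> skip
r=59=111011 popcount=5 -> skip
r=60=111100 popcount=4 -> skip
r=61=111101 popcount=5 -> skip
r=62=111110 popcount=5 -> skip
r=63=111111 popcount=6 -> KEEP
r=64=1000000 popcount=1 -> skip
r=65=1000001 popcount=2 -> skip
r=66=1000010 popcount=2 -> skip
r=67=1000011 popcount=3 -> skip
r=68=1000100 popcount=2 -> skip
r=69=1000101 popcount=3 -> skip
Kept rows: 63

Answer: 63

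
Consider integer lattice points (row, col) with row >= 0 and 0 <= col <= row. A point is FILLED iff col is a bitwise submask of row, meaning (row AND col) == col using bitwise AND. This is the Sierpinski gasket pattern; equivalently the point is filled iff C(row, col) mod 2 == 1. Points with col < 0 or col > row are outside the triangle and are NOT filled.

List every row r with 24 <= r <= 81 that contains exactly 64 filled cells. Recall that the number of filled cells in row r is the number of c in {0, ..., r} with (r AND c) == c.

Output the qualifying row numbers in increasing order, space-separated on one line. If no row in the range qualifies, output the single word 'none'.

Answer: 63

Derivation:
Row r has 2^popcount(r) filled cells, so we need popcount(r) = log2(64) = 6.
Scan r = 24..81 and keep those with exactly 6 one-bits:
r=24=11000 popcount=2 -> skip
r=25=11001 popcount=3 -> skip
r=26=11010 popcount=3 -> skip
r=27=11011 popcount=4 -> skip
r=28=11100 popcount=3 -> skip
r=29=11101 popcount=4 -> skip
r=30=11110 popcount=4 -> skip
r=31=11111 popcount=5 -> skip
r=32=100000 popcount=1 -> skip
r=33=100001 popcount=2 -> skip
r=34=100010 popcount=2 -> skip
r=35=100011 popcount=3 -> skip
r=36=100100 popcount=2 -> skip
r=37=100101 popcount=3 -> skip
r=38=100110 popcount=3 -> skip
r=39=100111 popcount=4 -> skip
r=40=101000 popcount=2 -> skip
r=41=101001 popcount=3 -> skip
r=42=101010 popcount=3 -> skip
r=43=101011 popcount=4 -> skip
r=44=101100 popcount=3 -> skip
r=45=101101 popcount=4 -> skip
r=46=101110 popcount=4 -> skip
r=47=101111 popcount=5 -> skip
r=48=110000 popcount=2 -> skip
r=49=110001 popcount=3 -> skip
r=50=110010 popcount=3 -> skip
r=51=110011 popcount=4 -> skip
r=52=110100 popcount=3 -> skip
r=53=110101 popcount=4 -> skip
r=54=110110 popcount=4 -> skip
r=55=110111 popcount=5 -> skip
r=56=111000 popcount=3 -> skip
r=57=111001 popcount=4 -> skip
r=58=111010 popcount=4 -> skip
r=59=111011 popcount=5 -> skip
r=60=111100 popcount=4 -> skip
r=61=111101 popcount=5 -> skip
r=62=111110 popcount=5 -> skip
r=63=111111 popcount=6 -> KEEP
r=64=1000000 popcount=1 -> skip
r=65=1000001 popcount=2 -> skip
r=66=1000010 popcount=2 -> skip
r=67=1000011 popcount=3 -> skip
r=68=1000100 popcount=2 -> skip
r=69=1000101 popcount=3 -> skip
r=70=1000110 popcount=3 -> skip
r=71=1000111 popcount=4 -> skip
r=72=1001000 popcount=2 -> skip
r=73=1001001 popcount=3 -> skip
r=74=1001010 popcount=3 -> skip
r=75=1001011 popcount=4 -> skip
r=76=1001100 popcount=3 -> skip
r=77=1001101 popcount=4 -> skip
r=78=1001110 popcount=4 -> skip
r=79=1001111 popcount=5 -> skip
r=80=1010000 popcount=2 -> skip
r=81=1010001 popcount=3 -> skip
Kept rows: 63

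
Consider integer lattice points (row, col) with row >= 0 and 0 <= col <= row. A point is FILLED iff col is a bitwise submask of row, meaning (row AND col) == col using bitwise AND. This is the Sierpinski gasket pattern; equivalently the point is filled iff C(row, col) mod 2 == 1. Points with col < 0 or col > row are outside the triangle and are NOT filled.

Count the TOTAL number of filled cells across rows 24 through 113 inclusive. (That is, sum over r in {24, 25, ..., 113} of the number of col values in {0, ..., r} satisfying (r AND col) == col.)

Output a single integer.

Answer: 1428

Derivation:
r24=11000 pc2: +4 =4
r25=11001 pc3: +8 =12
r26=11010 pc3: +8 =20
r27=11011 pc4: +16 =36
r28=11100 pc3: +8 =44
r29=11101 pc4: +16 =60
r30=11110 pc4: +16 =76
r31=11111 pc5: +32 =108
r32=100000 pc1: +2 =110
r33=100001 pc2: +4 =114
r34=100010 pc2: +4 =118
r35=100011 pc3: +8 =126
r36=100100 pc2: +4 =130
r37=100101 pc3: +8 =138
r38=100110 pc3: +8 =146
r39=100111 pc4: +16 =162
r40=101000 pc2: +4 =166
r41=101001 pc3: +8 =174
r42=101010 pc3: +8 =182
r43=101011 pc4: +16 =198
r44=101100 pc3: +8 =206
r45=101101 pc4: +16 =222
r46=101110 pc4: +16 =238
r47=101111 pc5: +32 =270
r48=110000 pc2: +4 =274
r49=110001 pc3: +8 =282
r50=110010 pc3: +8 =290
r51=110011 pc4: +16 =306
r52=110100 pc3: +8 =314
r53=110101 pc4: +16 =330
r54=110110 pc4: +16 =346
r55=110111 pc5: +32 =378
r56=111000 pc3: +8 =386
r57=111001 pc4: +16 =402
r58=111010 pc4: +16 =418
r59=111011 pc5: +32 =450
r60=111100 pc4: +16 =466
r61=111101 pc5: +32 =498
r62=111110 pc5: +32 =530
r63=111111 pc6: +64 =594
r64=1000000 pc1: +2 =596
r65=1000001 pc2: +4 =600
r66=1000010 pc2: +4 =604
r67=1000011 pc3: +8 =612
r68=1000100 pc2: +4 =616
r69=1000101 pc3: +8 =624
r70=1000110 pc3: +8 =632
r71=1000111 pc4: +16 =648
r72=1001000 pc2: +4 =652
r73=1001001 pc3: +8 =660
r74=1001010 pc3: +8 =668
r75=1001011 pc4: +16 =684
r76=1001100 pc3: +8 =692
r77=1001101 pc4: +16 =708
r78=1001110 pc4: +16 =724
r79=1001111 pc5: +32 =756
r80=1010000 pc2: +4 =760
r81=1010001 pc3: +8 =768
r82=1010010 pc3: +8 =776
r83=1010011 pc4: +16 =792
r84=1010100 pc3: +8 =800
r85=1010101 pc4: +16 =816
r86=1010110 pc4: +16 =832
r87=1010111 pc5: +32 =864
r88=1011000 pc3: +8 =872
r89=1011001 pc4: +16 =888
r90=1011010 pc4: +16 =904
r91=1011011 pc5: +32 =936
r92=1011100 pc4: +16 =952
r93=1011101 pc5: +32 =984
r94=1011110 pc5: +32 =1016
r95=1011111 pc6: +64 =1080
r96=1100000 pc2: +4 =1084
r97=1100001 pc3: +8 =1092
r98=1100010 pc3: +8 =1100
r99=1100011 pc4: +16 =1116
r100=1100100 pc3: +8 =1124
r101=1100101 pc4: +16 =1140
r102=1100110 pc4: +16 =1156
r103=1100111 pc5: +32 =1188
r104=1101000 pc3: +8 =1196
r105=1101001 pc4: +16 =1212
r106=1101010 pc4: +16 =1228
r107=1101011 pc5: +32 =1260
r108=1101100 pc4: +16 =1276
r109=1101101 pc5: +32 =1308
r110=1101110 pc5: +32 =1340
r111=1101111 pc6: +64 =1404
r112=1110000 pc3: +8 =1412
r113=1110001 pc4: +16 =1428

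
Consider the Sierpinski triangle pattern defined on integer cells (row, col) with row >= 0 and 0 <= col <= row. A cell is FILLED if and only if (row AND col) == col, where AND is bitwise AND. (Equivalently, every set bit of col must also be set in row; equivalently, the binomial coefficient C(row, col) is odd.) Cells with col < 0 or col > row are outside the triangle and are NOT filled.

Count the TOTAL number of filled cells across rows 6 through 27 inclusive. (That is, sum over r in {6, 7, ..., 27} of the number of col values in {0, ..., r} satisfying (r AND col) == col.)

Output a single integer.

r6=110 pc2: +4 =4
r7=111 pc3: +8 =12
r8=1000 pc1: +2 =14
r9=1001 pc2: +4 =18
r10=1010 pc2: +4 =22
r11=1011 pc3: +8 =30
r12=1100 pc2: +4 =34
r13=1101 pc3: +8 =42
r14=1110 pc3: +8 =50
r15=1111 pc4: +16 =66
r16=10000 pc1: +2 =68
r17=10001 pc2: +4 =72
r18=10010 pc2: +4 =76
r19=10011 pc3: +8 =84
r20=10100 pc2: +4 =88
r21=10101 pc3: +8 =96
r22=10110 pc3: +8 =104
r23=10111 pc4: +16 =120
r24=11000 pc2: +4 =124
r25=11001 pc3: +8 =132
r26=11010 pc3: +8 =140
r27=11011 pc4: +16 =156

Answer: 156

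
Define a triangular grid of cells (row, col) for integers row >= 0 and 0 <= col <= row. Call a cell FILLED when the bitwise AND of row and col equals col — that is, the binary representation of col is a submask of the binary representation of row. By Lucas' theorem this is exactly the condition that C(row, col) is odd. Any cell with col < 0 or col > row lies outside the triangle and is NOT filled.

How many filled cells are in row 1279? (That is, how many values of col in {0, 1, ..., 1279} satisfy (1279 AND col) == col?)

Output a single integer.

Answer: 512

Derivation:
1279 in binary = 10011111111
popcount(1279) = number of 1-bits in 10011111111 = 9
A col c satisfies (1279 AND c) == c iff every set bit of c is also set in 1279; each of the 9 set bits of 1279 can independently be on or off in c.
count = 2^9 = 512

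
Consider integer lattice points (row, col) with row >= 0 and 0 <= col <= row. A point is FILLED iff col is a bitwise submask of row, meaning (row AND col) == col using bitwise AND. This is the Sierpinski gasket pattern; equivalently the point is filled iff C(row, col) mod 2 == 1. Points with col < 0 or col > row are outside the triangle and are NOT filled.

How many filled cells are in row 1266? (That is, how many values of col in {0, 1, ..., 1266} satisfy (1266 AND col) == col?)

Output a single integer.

1266 in binary = 10011110010
popcount(1266) = number of 1-bits in 10011110010 = 6
A col c satisfies (1266 AND c) == c iff every set bit of c is also set in 1266; each of the 6 set bits of 1266 can independently be on or off in c.
count = 2^6 = 64

Answer: 64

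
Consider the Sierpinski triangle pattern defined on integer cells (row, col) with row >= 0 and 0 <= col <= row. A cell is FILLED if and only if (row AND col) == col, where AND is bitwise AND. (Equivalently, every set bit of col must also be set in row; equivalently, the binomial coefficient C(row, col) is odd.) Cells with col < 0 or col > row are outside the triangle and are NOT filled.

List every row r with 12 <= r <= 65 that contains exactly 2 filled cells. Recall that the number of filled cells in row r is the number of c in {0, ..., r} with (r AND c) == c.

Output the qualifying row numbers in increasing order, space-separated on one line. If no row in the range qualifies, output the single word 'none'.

Answer: 16 32 64

Derivation:
Row r has 2^popcount(r) filled cells, so we need popcount(r) = log2(2) = 1.
Scan r = 12..65 and keep those with exactly 1 one-bits:
r=12=1100 popcount=2 -> skip
r=13=1101 popcount=3 -> skip
r=14=1110 popcount=3 -> skip
r=15=1111 popcount=4 -> skip
r=16=10000 popcount=1 -> KEEP
r=17=10001 popcount=2 -> skip
r=18=10010 popcount=2 -> skip
r=19=10011 popcount=3 -> skip
r=20=10100 popcount=2 -> skip
r=21=10101 popcount=3 -> skip
r=22=10110 popcount=3 -> skip
r=23=10111 popcount=4 -> skip
r=24=11000 popcount=2 -> skip
r=25=11001 popcount=3 -> skip
r=26=11010 popcount=3 -> skip
r=27=11011 popcount=4 -> skip
r=28=11100 popcount=3 -> skip
r=29=11101 popcount=4 -> skip
r=30=11110 popcount=4 -> skip
r=31=11111 popcount=5 -> skip
r=32=100000 popcount=1 -> KEEP
r=33=100001 popcount=2 -> skip
r=34=100010 popcount=2 -> skip
r=35=100011 popcount=3 -> skip
r=36=100100 popcount=2 -> skip
r=37=100101 popcount=3 -> skip
r=38=100110 popcount=3 -> skip
r=39=100111 popcount=4 -> skip
r=40=101000 popcount=2 -> skip
r=41=101001 popcount=3 -> skip
r=42=101010 popcount=3 -> skip
r=43=101011 popcount=4 -> skip
r=44=101100 popcount=3 -> skip
r=45=101101 popcount=4 -> skip
r=46=101110 popcount=4 -> skip
r=47=101111 popcount=5 -> skip
r=48=110000 popcount=2 -> skip
r=49=110001 popcount=3 -> skip
r=50=110010 popcount=3 -> skip
r=51=110011 popcount=4 -> skip
r=52=110100 popcount=3 -> skip
r=53=110101 popcount=4 -> skip
r=54=110110 popcount=4 -> skip
r=55=110111 popcount=5 -> skip
r=56=111000 popcount=3 -> skip
r=57=111001 popcount=4 -> skip
r=58=111010 popcount=4 -> skip
r=59=111011 popcount=5 -> skip
r=60=111100 popcount=4 -> skip
r=61=111101 popcount=5 -> skip
r=62=111110 popcount=5 -> skip
r=63=111111 popcount=6 -> skip
r=64=1000000 popcount=1 -> KEEP
r=65=1000001 popcount=2 -> skip
Kept rows: 16 32 64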